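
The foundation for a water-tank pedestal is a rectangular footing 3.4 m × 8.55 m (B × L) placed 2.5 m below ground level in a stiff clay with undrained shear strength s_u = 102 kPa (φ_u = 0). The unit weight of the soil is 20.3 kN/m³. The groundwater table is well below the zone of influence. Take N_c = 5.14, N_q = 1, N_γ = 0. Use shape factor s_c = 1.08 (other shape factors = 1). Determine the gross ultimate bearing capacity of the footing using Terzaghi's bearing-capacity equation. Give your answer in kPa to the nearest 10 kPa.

Overburden at base level: q = 20.3 × 2.5 = 50.75 kPa.
Cohesion term c·N_c·s_c = 102 × 5.14 × 1.08 = 566.22 kPa; surcharge term q·N_q = 50.75 × 1 = 50.75 kPa.
q_ult = 566.22 + 50.75 = 616.97 kPa.

q_ult ≈ 620 kPa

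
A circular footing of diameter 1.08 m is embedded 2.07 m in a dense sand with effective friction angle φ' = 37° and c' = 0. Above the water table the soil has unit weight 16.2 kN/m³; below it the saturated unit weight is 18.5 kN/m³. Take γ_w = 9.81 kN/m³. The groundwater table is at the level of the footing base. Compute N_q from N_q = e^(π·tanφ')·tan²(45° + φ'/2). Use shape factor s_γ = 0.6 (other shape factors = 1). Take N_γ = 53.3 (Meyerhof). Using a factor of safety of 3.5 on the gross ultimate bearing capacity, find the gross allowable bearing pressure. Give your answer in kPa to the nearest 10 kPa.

N_q = e^(π·tan37°)·tan²(63.5°) = 42.92.
q = γ·D_f = 16.2 × 2.07 = 33.534 kPa.
For the ½γBN_γ term take γ' = 18.5 − 9.81 = 8.69 kN/m³ (soil below base is submerged).
q·N_q = 33.534 × 42.92 = 1439.3 kPa
0.5·γ·B·N_γ·s_γ = 0.5 × 8.69 × 1.08 × 53.3 × 0.6 = 150.07 kPa
q_ult = 1439.3 + 150.07 = 1589.3 kPa.
q_all = 1589.3 / 3.5 = 454.1 kPa.

q_all ≈ 450 kPa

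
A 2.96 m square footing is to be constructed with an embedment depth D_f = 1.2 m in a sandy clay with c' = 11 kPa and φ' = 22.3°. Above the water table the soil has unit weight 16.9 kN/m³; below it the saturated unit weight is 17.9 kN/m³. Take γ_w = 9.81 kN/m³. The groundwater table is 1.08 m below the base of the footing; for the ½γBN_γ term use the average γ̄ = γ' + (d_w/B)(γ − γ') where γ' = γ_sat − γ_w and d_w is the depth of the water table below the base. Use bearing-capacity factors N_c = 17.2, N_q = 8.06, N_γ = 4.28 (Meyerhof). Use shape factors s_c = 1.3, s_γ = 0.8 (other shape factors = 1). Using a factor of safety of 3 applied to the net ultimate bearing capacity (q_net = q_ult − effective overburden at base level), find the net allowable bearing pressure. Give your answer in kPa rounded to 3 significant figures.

q_all(net) ≈ 149 kPa

Effective surcharge at the founding depth q = γ·D_f = 16.9 × 1.2 = 20.28 kPa.
With d_w = 1.08 m < B, γ̄ = 8.09 + (1.08/2.96) × (16.9 − 8.09) = 11.304 kN/m³.
q_ult = c·N_c·s_c + q·N_q + 0.5·γ·B·N_γ·s_γ
     = 11 × 17.2 × 1.3 + 20.28 × 8.06 + 0.5 × 11.304 × 2.96 × 4.28 × 0.8
     = 245.96 + 163.46 + 57.286 = 466.7 kPa.
Net ultimate: q_net = 466.7 − 20.28 = 446.42 kPa.
q_all(net) = 446.42 / 3 = 148.81 kPa.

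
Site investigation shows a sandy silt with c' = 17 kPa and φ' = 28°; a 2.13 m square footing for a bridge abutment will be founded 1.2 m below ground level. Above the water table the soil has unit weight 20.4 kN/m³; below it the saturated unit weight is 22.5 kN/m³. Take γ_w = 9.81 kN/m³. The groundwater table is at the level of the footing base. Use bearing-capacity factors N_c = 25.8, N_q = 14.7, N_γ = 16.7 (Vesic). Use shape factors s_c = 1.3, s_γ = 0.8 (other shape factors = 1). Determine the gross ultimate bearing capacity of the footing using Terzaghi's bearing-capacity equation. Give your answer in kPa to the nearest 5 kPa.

q = γ·D_f = 20.4 × 1.2 = 24.48 kPa.
For the ½γBN_γ term take γ' = 22.5 − 9.81 = 12.69 kN/m³ (soil below base is submerged).
c·N_c·s_c = 17 × 25.8 × 1.3 = 570.18 kPa
q·N_q = 24.48 × 14.7 = 359.86 kPa
0.5·γ·B·N_γ·s_γ = 0.5 × 12.69 × 2.13 × 16.7 × 0.8 = 180.56 kPa
q_ult = 570.18 + 359.86 + 180.56 = 1110.6 kPa.

q_ult ≈ 1110 kPa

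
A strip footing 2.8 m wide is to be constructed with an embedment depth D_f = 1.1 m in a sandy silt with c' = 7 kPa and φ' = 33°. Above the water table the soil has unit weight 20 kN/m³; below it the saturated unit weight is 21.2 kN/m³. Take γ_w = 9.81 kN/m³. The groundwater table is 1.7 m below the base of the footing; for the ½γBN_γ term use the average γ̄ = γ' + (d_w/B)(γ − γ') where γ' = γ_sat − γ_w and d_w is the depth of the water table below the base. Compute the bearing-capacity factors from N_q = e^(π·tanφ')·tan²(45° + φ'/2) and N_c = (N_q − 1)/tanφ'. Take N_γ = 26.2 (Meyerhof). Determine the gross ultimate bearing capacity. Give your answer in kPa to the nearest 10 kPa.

q_ult ≈ 1450 kPa

tan33° = 0.6494, so N_q = e^(π×0.6494)·tan²(61.5°) = 7.692 × 3.392 = 26.09.
N_c = (26.09 − 1)/tan33° = 38.64.
Overburden at base level: q = 20 × 1.1 = 22 kPa.
The water table is 1.7 m below the base (< B = 2.8 m), so the ½γBN_γ term uses γ̄ = γ' + (d_w/B)(γ − γ') = 11.39 + (1.7/2.8)(20 − 11.39) = 16.617 kN/m³.
Cohesion term c·N_c = 7 × 38.638 = 270.47 kPa; surcharge term q·N_q = 22 × 26.092 = 574.02 kPa; self-weight term 0.5·γ·B·N_γ = 0.5 × 16.617 × 2.8 × 26.2 = 609.53 kPa.
q_ult = 270.47 + 574.02 + 609.53 = 1454 kPa.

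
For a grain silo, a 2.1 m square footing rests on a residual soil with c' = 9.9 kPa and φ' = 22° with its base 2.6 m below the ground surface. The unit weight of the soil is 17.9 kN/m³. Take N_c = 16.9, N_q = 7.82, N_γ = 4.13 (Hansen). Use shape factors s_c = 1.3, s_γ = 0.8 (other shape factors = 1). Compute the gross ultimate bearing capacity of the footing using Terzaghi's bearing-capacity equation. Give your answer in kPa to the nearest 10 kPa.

Overburden at base level: q = 17.9 × 2.6 = 46.54 kPa.
Cohesion term c·N_c·s_c = 9.9 × 16.9 × 1.3 = 217.5 kPa; surcharge term q·N_q = 46.54 × 7.82 = 363.94 kPa; self-weight term 0.5·γ·B·N_γ·s_γ = 0.5 × 17.9 × 2.1 × 4.13 × 0.8 = 62.099 kPa.
q_ult = 217.5 + 363.94 + 62.099 = 643.54 kPa.

q_ult ≈ 640 kPa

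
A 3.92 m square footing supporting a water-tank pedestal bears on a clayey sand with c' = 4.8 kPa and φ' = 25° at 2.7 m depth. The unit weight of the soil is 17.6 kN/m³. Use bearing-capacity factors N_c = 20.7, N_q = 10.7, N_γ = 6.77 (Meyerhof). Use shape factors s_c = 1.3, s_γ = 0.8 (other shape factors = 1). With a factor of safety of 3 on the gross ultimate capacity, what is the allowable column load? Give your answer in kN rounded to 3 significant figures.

P_all ≈ 4220 kN

Effective surcharge at the founding depth q = γ·D_f = 17.6 × 2.7 = 47.52 kPa.
q_ult = c·N_c·s_c + q·N_q + 0.5·γ·B·N_γ·s_γ
     = 4.8 × 20.7 × 1.3 + 47.52 × 10.7 + 0.5 × 17.6 × 3.92 × 6.77 × 0.8
     = 129.17 + 508.46 + 186.83 = 824.46 kPa.
Gross allowable pressure q_all = 824.46 / 3 = 274.82 kPa.
Footing area = 15.3664 m², so allowable column load = 274.82 × 15.3664 = 4223 kN.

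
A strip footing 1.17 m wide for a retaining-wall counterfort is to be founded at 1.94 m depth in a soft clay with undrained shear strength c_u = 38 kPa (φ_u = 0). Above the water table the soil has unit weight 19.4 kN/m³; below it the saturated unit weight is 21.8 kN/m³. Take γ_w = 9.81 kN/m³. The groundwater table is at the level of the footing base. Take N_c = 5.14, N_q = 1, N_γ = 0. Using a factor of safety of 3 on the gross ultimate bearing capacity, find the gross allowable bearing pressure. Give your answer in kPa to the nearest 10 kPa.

q = γ·D_f = 19.4 × 1.94 = 37.636 kPa.
c·N_c = 38 × 5.14 = 195.32 kPa
q·N_q = 37.636 × 1 = 37.636 kPa
q_ult = 195.32 + 37.636 = 232.96 kPa.
q_all = 232.96 / 3 = 77.652 kPa.

q_all ≈ 80 kPa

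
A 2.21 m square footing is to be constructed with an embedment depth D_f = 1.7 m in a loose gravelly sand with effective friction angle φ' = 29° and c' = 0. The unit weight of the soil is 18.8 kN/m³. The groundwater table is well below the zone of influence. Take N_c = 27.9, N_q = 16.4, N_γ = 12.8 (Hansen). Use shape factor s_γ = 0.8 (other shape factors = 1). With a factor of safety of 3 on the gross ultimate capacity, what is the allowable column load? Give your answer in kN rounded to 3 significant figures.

P_all ≈ 1200 kN

Effective surcharge at the founding depth q = γ·D_f = 18.8 × 1.7 = 31.96 kPa.
q_ult = q·N_q + 0.5·γ·B·N_γ·s_γ
     = 31.96 × 16.4 + 0.5 × 18.8 × 2.21 × 12.8 × 0.8
     = 524.14 + 212.73 = 736.87 kPa.
Gross allowable pressure q_all = 736.87 / 3 = 245.62 kPa.
Footing area = 4.8841 m², so allowable column load = 245.62 × 4.8841 = 1199.6 kN.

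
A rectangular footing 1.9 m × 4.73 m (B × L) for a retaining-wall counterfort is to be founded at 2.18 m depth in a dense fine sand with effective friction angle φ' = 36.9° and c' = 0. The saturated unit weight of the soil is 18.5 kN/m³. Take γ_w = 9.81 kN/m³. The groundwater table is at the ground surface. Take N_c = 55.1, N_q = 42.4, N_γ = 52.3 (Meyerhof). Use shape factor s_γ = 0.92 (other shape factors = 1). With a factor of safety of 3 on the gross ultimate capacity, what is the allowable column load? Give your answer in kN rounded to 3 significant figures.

P_all ≈ 3600 kN

Water table at ground surface, so effective unit weight γ' = 18.5 − 9.81 = 8.69 kN/m³ is used throughout; overburden q = 8.69 × 2.18 = 18.944 kPa; the same γ' applies in the ½γBN_γ term.
Surcharge term q·N_q = 18.944 × 42.4 = 803.23 kPa; self-weight term 0.5·γ·B·N_γ·s_γ = 0.5 × 8.69 × 1.9 × 52.3 × 0.92 = 397.22 kPa.
q_ult = 803.23 + 397.22 = 1200.5 kPa.
Gross allowable pressure q_all = 1200.5 / 3 = 400.15 kPa.
Footing area = 8.987 m², so allowable column load = 400.15 × 8.987 = 3596.2 kN.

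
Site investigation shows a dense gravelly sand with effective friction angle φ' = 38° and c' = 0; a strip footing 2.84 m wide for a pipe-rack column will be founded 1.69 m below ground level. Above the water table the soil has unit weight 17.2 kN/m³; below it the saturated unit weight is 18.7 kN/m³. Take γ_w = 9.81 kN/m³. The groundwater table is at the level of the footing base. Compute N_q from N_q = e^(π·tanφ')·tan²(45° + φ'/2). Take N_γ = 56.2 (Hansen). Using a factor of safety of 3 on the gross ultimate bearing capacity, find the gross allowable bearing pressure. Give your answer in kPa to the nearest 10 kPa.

q_all ≈ 710 kPa

N_q = e^(π·tan38°)·tan²(64°) = 48.93.
Effective surcharge at the founding depth q = γ·D_f = 17.2 × 1.69 = 29.068 kPa.
The water table coincides with the base, so in the self-weight term γ → γ' = 8.89 kN/m³.
q_ult = q·N_q + 0.5·γ·B·N_γ
     = 29.068 × 48.933 + 0.5 × 8.89 × 2.84 × 56.2
     = 1422.4 + 709.46 = 2131.8 kPa.
q_all = 2131.8 / 3 = 710.62 kPa.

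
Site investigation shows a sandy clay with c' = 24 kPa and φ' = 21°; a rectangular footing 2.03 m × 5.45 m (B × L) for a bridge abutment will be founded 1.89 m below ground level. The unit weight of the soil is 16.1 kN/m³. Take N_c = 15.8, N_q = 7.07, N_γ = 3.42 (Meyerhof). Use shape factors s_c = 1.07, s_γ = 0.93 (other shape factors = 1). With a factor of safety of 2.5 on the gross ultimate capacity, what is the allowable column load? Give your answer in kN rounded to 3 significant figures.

P_all ≈ 2980 kN

Effective surcharge at the founding depth q = γ·D_f = 16.1 × 1.89 = 30.429 kPa.
q_ult = c·N_c·s_c + q·N_q + 0.5·γ·B·N_γ·s_γ
     = 24 × 15.8 × 1.07 + 30.429 × 7.07 + 0.5 × 16.1 × 2.03 × 3.42 × 0.93
     = 405.74 + 215.13 + 51.976 = 672.85 kPa.
Gross allowable pressure q_all = 672.85 / 2.5 = 269.14 kPa.
Footing area = 11.0635 m², so allowable column load = 269.14 × 11.0635 = 2977.6 kN.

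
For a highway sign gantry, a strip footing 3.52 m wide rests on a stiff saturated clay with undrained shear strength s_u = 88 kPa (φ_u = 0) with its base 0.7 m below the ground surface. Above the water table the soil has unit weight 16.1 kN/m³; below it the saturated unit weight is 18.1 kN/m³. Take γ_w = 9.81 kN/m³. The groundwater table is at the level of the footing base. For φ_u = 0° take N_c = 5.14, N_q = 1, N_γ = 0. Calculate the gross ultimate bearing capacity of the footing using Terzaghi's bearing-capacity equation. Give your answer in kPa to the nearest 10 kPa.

q_ult ≈ 460 kPa

Overburden at base level: q = 16.1 × 0.7 = 11.27 kPa.
Cohesion term c·N_c = 88 × 5.14 = 452.32 kPa; surcharge term q·N_q = 11.27 × 1 = 11.27 kPa.
q_ult = 452.32 + 11.27 = 463.59 kPa.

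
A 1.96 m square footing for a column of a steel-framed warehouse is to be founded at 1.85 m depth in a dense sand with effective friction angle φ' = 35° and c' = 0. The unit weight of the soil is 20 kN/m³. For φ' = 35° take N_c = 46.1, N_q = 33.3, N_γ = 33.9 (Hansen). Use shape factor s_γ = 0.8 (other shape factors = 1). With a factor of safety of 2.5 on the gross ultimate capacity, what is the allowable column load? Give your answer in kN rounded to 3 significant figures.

Effective surcharge at the founding depth q = γ·D_f = 20 × 1.85 = 37 kPa.
q_ult = q·N_q + 0.5·γ·B·N_γ·s_γ
     = 37 × 33.3 + 0.5 × 20 × 1.96 × 33.9 × 0.8
     = 1232.1 + 531.55 = 1763.7 kPa.
Gross allowable pressure q_all = 1763.7 / 2.5 = 705.46 kPa.
Footing area = 3.8416 m², so allowable column load = 705.46 × 3.8416 = 2710.1 kN.

P_all ≈ 2710 kN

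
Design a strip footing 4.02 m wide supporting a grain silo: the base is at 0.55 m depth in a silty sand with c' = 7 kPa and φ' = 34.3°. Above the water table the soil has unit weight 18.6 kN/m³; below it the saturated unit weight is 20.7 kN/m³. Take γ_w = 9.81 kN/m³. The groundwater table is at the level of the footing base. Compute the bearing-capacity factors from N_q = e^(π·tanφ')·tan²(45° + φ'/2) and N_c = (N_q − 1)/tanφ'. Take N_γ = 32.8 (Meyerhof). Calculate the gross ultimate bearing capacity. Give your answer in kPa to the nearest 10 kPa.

tan34.3° = 0.6822, so N_q = e^(π×0.6822)·tan²(62.15°) = 8.525 × 3.582 = 30.54.
N_c = (30.54 − 1)/tan34.3° = 43.3.
Effective surcharge at the founding depth q = γ·D_f = 18.6 × 0.55 = 10.23 kPa.
The water table coincides with the base, so in the self-weight term γ → γ' = 10.89 kN/m³.
q_ult = c·N_c + q·N_q + 0.5·γ·B·N_γ
     = 7 × 43.303 + 10.23 × 30.539 + 0.5 × 10.89 × 4.02 × 32.8
     = 303.12 + 312.42 + 717.96 = 1333.5 kPa.

q_ult ≈ 1330 kPa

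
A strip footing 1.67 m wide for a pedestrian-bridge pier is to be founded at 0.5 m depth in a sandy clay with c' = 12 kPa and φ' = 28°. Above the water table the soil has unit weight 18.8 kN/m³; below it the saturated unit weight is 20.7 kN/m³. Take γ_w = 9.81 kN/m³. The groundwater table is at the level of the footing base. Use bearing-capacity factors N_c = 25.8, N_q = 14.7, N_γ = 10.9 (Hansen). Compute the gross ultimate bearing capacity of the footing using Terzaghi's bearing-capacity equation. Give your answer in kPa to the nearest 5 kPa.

q_ult ≈ 545 kPa

Overburden at base level: q = 18.8 × 0.5 = 9.4 kPa.
Below the base the soil is submerged, so the ½γBN_γ term uses γ' = 20.7 − 9.81 = 10.89 kN/m³.
Cohesion term c·N_c = 12 × 25.8 = 309.6 kPa; surcharge term q·N_q = 9.4 × 14.7 = 138.18 kPa; self-weight term 0.5·γ·B·N_γ = 0.5 × 10.89 × 1.67 × 10.9 = 99.115 kPa.
q_ult = 309.6 + 138.18 + 99.115 = 546.9 kPa.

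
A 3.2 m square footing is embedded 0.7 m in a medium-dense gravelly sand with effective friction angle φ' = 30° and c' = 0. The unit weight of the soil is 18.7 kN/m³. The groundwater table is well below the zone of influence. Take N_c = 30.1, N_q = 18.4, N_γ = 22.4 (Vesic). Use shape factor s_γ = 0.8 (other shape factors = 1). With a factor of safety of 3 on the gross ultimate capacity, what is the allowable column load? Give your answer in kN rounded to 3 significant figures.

P_all ≈ 2650 kN

Overburden at base level: q = 18.7 × 0.7 = 13.09 kPa.
Surcharge term q·N_q = 13.09 × 18.4 = 240.86 kPa; self-weight term 0.5·γ·B·N_γ·s_γ = 0.5 × 18.7 × 3.2 × 22.4 × 0.8 = 536.17 kPa.
q_ult = 240.86 + 536.17 = 777.02 kPa.
Gross allowable pressure q_all = 777.02 / 3 = 259.01 kPa.
Footing area = 10.24 m², so allowable column load = 259.01 × 10.24 = 2652.2 kN.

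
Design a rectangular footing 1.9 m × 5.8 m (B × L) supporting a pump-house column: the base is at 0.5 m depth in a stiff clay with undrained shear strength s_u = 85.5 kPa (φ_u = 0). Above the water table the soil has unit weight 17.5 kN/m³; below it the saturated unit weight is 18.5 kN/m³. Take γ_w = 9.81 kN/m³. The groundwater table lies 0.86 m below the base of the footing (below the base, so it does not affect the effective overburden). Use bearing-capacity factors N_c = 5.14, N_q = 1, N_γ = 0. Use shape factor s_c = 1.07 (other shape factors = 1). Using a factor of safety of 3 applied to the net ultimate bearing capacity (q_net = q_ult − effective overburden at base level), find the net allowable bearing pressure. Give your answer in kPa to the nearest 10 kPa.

q_all(net) ≈ 160 kPa

Overburden at base level: q = 17.5 × 0.5 = 8.75 kPa.
Cohesion term c·N_c·s_c = 85.5 × 5.14 × 1.07 = 470.23 kPa; surcharge term q·N_q = 8.75 × 1 = 8.75 kPa.
q_ult = 470.23 + 8.75 = 478.98 kPa.
Net ultimate: q_net = 478.98 − 8.75 = 470.23 kPa.
q_all(net) = 470.23 / 3 = 156.74 kPa.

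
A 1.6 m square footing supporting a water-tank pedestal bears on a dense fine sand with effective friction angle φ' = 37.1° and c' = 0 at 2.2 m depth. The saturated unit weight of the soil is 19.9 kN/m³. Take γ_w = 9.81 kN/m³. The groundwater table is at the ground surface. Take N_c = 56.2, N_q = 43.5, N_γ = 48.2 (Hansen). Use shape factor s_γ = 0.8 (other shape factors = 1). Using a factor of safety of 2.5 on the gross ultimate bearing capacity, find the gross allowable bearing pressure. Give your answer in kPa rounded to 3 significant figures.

q_all ≈ 511 kPa

γ' = 19.9 − 9.81 = 10.09 kN/m³ (submerged throughout). q = 10.09 × 2.2 = 22.198 kPa; the same γ' applies in the ½γBN_γ term.
q·N_q = 22.198 × 43.5 = 965.61 kPa
0.5·γ·B·N_γ·s_γ = 0.5 × 10.09 × 1.6 × 48.2 × 0.8 = 311.26 kPa
q_ult = 965.61 + 311.26 = 1276.9 kPa.
q_all = 1276.9 / 2.5 = 510.75 kPa.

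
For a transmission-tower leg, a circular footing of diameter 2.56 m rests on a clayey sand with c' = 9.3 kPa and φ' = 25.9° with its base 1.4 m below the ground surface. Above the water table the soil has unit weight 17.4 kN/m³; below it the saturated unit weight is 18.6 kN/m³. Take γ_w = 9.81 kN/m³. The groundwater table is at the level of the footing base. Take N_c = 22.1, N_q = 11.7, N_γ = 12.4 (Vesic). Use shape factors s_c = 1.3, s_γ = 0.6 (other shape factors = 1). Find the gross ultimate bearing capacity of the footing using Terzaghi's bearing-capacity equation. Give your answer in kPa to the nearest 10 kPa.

Overburden at base level: q = 17.4 × 1.4 = 24.36 kPa.
Below the base the soil is submerged, so the ½γBN_γ term uses γ' = 18.6 − 9.81 = 8.79 kN/m³.
Cohesion term c·N_c·s_c = 9.3 × 22.1 × 1.3 = 267.19 kPa; surcharge term q·N_q = 24.36 × 11.7 = 285.01 kPa; self-weight term 0.5·γ·B·N_γ·s_γ = 0.5 × 8.79 × 2.56 × 12.4 × 0.6 = 83.709 kPa.
q_ult = 267.19 + 285.01 + 83.709 = 635.91 kPa.

q_ult ≈ 640 kPa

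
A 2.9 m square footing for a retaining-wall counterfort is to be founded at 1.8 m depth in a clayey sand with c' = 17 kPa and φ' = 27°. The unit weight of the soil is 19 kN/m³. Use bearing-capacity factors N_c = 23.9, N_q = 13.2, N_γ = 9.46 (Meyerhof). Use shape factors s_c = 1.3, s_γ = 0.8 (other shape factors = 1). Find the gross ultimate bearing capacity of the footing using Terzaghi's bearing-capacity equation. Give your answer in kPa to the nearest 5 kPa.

q_ult ≈ 1190 kPa

Effective surcharge at the founding depth q = γ·D_f = 19 × 1.8 = 34.2 kPa.
q_ult = c·N_c·s_c + q·N_q + 0.5·γ·B·N_γ·s_γ
     = 17 × 23.9 × 1.3 + 34.2 × 13.2 + 0.5 × 19 × 2.9 × 9.46 × 0.8
     = 528.19 + 451.44 + 208.5 = 1188.1 kPa.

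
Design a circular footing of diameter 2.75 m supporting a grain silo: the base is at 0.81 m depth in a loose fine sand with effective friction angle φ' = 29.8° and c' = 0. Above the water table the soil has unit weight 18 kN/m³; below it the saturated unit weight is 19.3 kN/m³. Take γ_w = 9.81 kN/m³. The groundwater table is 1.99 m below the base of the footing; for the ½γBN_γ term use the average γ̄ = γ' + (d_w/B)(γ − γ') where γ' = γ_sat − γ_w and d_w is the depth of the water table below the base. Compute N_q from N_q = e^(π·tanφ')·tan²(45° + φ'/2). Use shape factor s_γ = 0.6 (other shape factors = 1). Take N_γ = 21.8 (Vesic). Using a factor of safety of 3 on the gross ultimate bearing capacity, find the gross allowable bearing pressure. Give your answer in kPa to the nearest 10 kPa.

N_q = e^(π·tan29.8°)·tan²(59.9°) = 17.99.
q = γ·D_f = 18 × 0.81 = 14.58 kPa.
γ' = 9.49 kN/m³; averaging over the depth B below the base, γ̄ = γ' + (d_w/B)(γ − γ') = 15.648 kN/m³.
q·N_q = 14.58 × 17.989 = 262.28 kPa
0.5·γ·B·N_γ·s_γ = 0.5 × 15.648 × 2.75 × 21.8 × 0.6 = 281.43 kPa
q_ult = 262.28 + 281.43 = 543.71 kPa.
q_all = 543.71 / 3 = 181.24 kPa.

q_all ≈ 180 kPa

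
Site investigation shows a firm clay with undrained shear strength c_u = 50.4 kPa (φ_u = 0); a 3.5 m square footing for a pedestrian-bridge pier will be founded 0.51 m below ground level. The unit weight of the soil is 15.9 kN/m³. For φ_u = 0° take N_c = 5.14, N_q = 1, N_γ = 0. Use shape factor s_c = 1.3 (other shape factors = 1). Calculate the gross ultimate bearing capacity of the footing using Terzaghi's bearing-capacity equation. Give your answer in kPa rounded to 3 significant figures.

Effective surcharge at the founding depth q = γ·D_f = 15.9 × 0.51 = 8.109 kPa.
q_ult = c·N_c·s_c + q·N_q
     = 50.4 × 5.14 × 1.3 + 8.109 × 1
     = 336.77 + 8.109 = 344.88 kPa.

q_ult ≈ 345 kPa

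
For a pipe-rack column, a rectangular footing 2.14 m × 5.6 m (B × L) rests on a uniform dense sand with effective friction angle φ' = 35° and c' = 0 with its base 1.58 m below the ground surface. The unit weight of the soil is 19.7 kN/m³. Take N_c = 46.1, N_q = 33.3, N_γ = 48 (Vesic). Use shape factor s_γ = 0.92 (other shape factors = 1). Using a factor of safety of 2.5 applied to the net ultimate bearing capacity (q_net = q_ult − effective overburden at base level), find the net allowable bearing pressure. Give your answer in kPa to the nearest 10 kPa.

Effective surcharge at the founding depth q = γ·D_f = 19.7 × 1.58 = 31.126 kPa.
q_ult = q·N_q + 0.5·γ·B·N_γ·s_γ
     = 31.126 × 33.3 + 0.5 × 19.7 × 2.14 × 48 × 0.92
     = 1036.5 + 930.85 = 1967.3 kPa.
Net ultimate: q_net = 1967.3 − 31.126 = 1936.2 kPa.
q_all(net) = 1936.2 / 2.5 = 774.49 kPa.

q_all(net) ≈ 770 kPa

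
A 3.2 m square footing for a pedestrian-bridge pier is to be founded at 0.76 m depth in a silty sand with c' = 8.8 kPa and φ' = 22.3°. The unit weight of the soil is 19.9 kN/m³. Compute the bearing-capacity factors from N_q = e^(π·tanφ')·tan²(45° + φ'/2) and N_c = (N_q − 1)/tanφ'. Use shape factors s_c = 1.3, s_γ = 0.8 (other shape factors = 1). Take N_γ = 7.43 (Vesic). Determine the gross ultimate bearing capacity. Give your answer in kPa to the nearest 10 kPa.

tan22.3° = 0.4101, so N_q = e^(π×0.4101)·tan²(56.15°) = 3.627 × 2.223 = 8.06.
N_c = (8.06 − 1)/tan22.3° = 17.22.
Effective surcharge at the founding depth q = γ·D_f = 19.9 × 0.76 = 15.124 kPa.
q_ult = c·N_c·s_c + q·N_q + 0.5·γ·B·N_γ·s_γ
     = 8.8 × 17.222 × 1.3 + 15.124 × 8.0632 + 0.5 × 19.9 × 3.2 × 7.43 × 0.8
     = 197.02 + 121.95 + 189.26 = 508.22 kPa.

q_ult ≈ 510 kPa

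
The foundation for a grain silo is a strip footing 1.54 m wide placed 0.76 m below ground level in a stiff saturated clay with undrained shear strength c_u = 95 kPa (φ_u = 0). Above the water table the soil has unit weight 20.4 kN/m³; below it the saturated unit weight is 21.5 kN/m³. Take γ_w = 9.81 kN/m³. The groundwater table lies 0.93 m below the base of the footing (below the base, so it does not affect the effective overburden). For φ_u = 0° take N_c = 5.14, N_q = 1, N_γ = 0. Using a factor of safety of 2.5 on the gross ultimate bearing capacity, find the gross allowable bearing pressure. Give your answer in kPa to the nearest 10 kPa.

Overburden at base level: q = 20.4 × 0.76 = 15.504 kPa.
Cohesion term c·N_c = 95 × 5.14 = 488.3 kPa; surcharge term q·N_q = 15.504 × 1 = 15.504 kPa.
q_ult = 488.3 + 15.504 = 503.8 kPa.
q_all = 503.8 / 2.5 = 201.52 kPa.

q_all ≈ 200 kPa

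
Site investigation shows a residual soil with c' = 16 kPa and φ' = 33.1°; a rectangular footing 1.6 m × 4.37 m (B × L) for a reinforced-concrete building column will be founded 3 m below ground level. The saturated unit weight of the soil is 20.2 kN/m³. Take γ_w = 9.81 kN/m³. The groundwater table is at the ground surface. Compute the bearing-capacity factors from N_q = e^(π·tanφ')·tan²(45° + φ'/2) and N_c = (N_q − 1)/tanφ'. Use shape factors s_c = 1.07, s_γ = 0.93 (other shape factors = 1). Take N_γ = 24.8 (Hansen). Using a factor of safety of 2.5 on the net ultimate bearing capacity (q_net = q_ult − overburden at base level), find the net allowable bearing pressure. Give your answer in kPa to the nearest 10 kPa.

q_all(net) ≈ 660 kPa

N_q = e^(π·tan33.1°)·tan²(61.55°) = 26.41; N_c = (N_q − 1)/tanφ' = 38.97.
Water table at ground surface, so effective unit weight γ' = 20.2 − 9.81 = 10.39 kN/m³ is used throughout; overburden q = 10.39 × 3 = 31.17 kPa; the same γ' applies in the ½γBN_γ term.
Cohesion term c·N_c·s_c = 16 × 38.973 × 1.07 = 667.22 kPa; surcharge term q·N_q = 31.17 × 26.406 = 823.08 kPa; self-weight term 0.5·γ·B·N_γ·s_γ = 0.5 × 10.39 × 1.6 × 24.8 × 0.93 = 191.71 kPa.
q_ult = 667.22 + 823.08 + 191.71 = 1682 kPa.
q_net = 1682 − 31.17 = 1650.8 kPa.
q_all(net) = 1650.8 / 2.5 = 660.33 kPa.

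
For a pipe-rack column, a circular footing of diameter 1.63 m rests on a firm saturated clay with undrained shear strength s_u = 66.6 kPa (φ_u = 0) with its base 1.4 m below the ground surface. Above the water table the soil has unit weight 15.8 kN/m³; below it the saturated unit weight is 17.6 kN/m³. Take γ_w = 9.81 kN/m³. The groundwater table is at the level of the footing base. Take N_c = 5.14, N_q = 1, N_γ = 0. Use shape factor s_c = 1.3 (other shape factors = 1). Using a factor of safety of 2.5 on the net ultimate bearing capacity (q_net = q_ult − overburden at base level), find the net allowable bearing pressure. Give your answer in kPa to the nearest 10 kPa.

q_all(net) ≈ 180 kPa

Effective surcharge at the founding depth q = γ·D_f = 15.8 × 1.4 = 22.12 kPa.
q_ult = c·N_c·s_c + q·N_q
     = 66.6 × 5.14 × 1.3 + 22.12 × 1
     = 445.02 + 22.12 = 467.14 kPa.
q_net = 467.14 − 22.12 = 445.02 kPa.
q_all(net) = 445.02 / 2.5 = 178.01 kPa.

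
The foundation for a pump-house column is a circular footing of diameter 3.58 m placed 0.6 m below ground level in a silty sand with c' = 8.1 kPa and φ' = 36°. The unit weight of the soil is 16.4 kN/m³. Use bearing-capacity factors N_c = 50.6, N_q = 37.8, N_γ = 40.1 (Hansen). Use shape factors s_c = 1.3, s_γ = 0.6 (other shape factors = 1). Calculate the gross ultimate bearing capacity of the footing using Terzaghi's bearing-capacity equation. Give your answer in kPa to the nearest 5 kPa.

Overburden at base level: q = 16.4 × 0.6 = 9.84 kPa.
Cohesion term c·N_c·s_c = 8.1 × 50.6 × 1.3 = 532.82 kPa; surcharge term q·N_q = 9.84 × 37.8 = 371.95 kPa; self-weight term 0.5·γ·B·N_γ·s_γ = 0.5 × 16.4 × 3.58 × 40.1 × 0.6 = 706.31 kPa.
q_ult = 532.82 + 371.95 + 706.31 = 1611.1 kPa.

q_ult ≈ 1610 kPa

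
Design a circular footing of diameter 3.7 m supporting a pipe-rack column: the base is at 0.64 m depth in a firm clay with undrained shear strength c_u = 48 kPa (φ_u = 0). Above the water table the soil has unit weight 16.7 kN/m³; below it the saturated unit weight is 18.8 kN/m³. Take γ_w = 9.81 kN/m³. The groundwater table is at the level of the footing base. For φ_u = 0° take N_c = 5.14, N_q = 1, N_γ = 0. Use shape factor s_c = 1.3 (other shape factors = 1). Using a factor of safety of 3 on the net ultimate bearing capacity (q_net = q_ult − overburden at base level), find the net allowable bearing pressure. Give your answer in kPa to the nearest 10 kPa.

q_all(net) ≈ 110 kPa

Overburden at base level: q = 16.7 × 0.64 = 10.688 kPa.
Cohesion term c·N_c·s_c = 48 × 5.14 × 1.3 = 320.74 kPa; surcharge term q·N_q = 10.688 × 1 = 10.688 kPa.
q_ult = 320.74 + 10.688 = 331.42 kPa.
q_net = 331.42 − 10.688 = 320.74 kPa.
q_all(net) = 320.74 / 3 = 106.91 kPa.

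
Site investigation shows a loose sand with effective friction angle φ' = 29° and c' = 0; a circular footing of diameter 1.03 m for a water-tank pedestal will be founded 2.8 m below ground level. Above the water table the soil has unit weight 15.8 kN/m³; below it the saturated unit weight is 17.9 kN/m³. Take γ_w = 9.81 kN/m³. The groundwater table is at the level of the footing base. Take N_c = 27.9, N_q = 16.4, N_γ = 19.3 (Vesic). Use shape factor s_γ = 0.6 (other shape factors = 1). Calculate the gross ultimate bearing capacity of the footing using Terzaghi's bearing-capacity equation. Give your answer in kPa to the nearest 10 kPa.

Overburden at base level: q = 15.8 × 2.8 = 44.24 kPa.
Below the base the soil is submerged, so the ½γBN_γ term uses γ' = 17.9 − 9.81 = 8.09 kN/m³.
Surcharge term q·N_q = 44.24 × 16.4 = 725.54 kPa; self-weight term 0.5·γ·B·N_γ·s_γ = 0.5 × 8.09 × 1.03 × 19.3 × 0.6 = 48.246 kPa.
q_ult = 725.54 + 48.246 = 773.78 kPa.

q_ult ≈ 770 kPa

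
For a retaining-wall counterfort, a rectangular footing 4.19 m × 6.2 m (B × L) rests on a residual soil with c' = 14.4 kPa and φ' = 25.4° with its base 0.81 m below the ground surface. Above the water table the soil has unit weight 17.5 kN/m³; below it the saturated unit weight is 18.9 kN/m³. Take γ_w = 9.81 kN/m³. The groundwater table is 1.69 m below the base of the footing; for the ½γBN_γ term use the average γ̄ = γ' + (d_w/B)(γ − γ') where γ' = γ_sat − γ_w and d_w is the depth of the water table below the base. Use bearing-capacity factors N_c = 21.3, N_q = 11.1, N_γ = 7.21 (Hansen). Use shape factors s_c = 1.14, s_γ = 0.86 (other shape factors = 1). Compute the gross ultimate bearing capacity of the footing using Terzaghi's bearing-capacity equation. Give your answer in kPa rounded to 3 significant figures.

Effective surcharge at the founding depth q = γ·D_f = 17.5 × 0.81 = 14.175 kPa.
With d_w = 1.69 m < B, γ̄ = 9.09 + (1.69/4.19) × (17.5 − 9.09) = 12.482 kN/m³.
q_ult = c·N_c·s_c + q·N_q + 0.5·γ·B·N_γ·s_γ
     = 14.4 × 21.3 × 1.14 + 14.175 × 11.1 + 0.5 × 12.482 × 4.19 × 7.21 × 0.86
     = 349.66 + 157.34 + 162.15 = 669.15 kPa.

q_ult ≈ 669 kPa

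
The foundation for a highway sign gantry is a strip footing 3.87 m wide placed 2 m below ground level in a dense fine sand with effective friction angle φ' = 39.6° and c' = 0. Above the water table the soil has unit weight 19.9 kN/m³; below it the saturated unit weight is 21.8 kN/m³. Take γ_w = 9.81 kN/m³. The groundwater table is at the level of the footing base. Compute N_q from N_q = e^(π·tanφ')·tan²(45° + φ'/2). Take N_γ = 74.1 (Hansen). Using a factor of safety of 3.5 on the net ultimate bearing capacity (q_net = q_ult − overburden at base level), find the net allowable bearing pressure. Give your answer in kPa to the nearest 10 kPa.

q_all(net) ≈ 1170 kPa

N_q = e^(π·tan39.6°)·tan²(64.8°) = 60.74.
q = γ·D_f = 19.9 × 2 = 39.8 kPa.
For the ½γBN_γ term take γ' = 21.8 − 9.81 = 11.99 kN/m³ (soil below base is submerged).
q·N_q = 39.8 × 60.74 = 2417.4 kPa
0.5·γ·B·N_γ = 0.5 × 11.99 × 3.87 × 74.1 = 1719.2 kPa
q_ult = 2417.4 + 1719.2 = 4136.6 kPa.
q_net = 4136.6 − 39.8 = 4096.8 kPa.
q_all(net) = 4096.8 / 3.5 = 1170.5 kPa.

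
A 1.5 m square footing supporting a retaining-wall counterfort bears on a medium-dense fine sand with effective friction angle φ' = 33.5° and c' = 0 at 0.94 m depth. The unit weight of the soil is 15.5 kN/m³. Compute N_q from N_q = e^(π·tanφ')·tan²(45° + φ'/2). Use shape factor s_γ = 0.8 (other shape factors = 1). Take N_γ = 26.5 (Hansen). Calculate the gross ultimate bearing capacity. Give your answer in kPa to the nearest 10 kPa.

tan33.5° = 0.6619, so N_q = e^(π×0.6619)·tan²(61.75°) = 7.999 × 3.464 = 27.71.
q = γ·D_f = 15.5 × 0.94 = 14.57 kPa.
q·N_q = 14.57 × 27.707 = 403.7 kPa
0.5·γ·B·N_γ·s_γ = 0.5 × 15.5 × 1.5 × 26.5 × 0.8 = 246.45 kPa
q_ult = 403.7 + 246.45 = 650.15 kPa.

q_ult ≈ 650 kPa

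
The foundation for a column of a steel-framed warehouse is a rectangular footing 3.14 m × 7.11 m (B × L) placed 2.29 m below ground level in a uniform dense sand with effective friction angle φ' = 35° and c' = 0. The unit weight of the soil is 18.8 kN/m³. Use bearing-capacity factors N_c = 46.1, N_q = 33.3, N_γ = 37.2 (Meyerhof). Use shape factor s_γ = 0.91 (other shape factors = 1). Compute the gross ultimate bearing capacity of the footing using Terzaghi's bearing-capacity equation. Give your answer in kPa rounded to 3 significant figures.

Overburden at base level: q = 18.8 × 2.29 = 43.052 kPa.
Surcharge term q·N_q = 43.052 × 33.3 = 1433.6 kPa; self-weight term 0.5·γ·B·N_γ·s_γ = 0.5 × 18.8 × 3.14 × 37.2 × 0.91 = 999.18 kPa.
q_ult = 1433.6 + 999.18 = 2432.8 kPa.

q_ult ≈ 2430 kPa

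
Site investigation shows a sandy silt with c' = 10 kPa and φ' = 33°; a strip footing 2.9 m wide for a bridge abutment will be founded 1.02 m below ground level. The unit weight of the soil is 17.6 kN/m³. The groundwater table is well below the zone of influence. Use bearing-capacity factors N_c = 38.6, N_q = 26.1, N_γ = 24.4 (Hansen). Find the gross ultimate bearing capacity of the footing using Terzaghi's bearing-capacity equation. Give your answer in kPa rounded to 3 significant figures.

q_ult ≈ 1480 kPa

Effective surcharge at the founding depth q = γ·D_f = 17.6 × 1.02 = 17.952 kPa.
q_ult = c·N_c + q·N_q + 0.5·γ·B·N_γ
     = 10 × 38.6 + 17.952 × 26.1 + 0.5 × 17.6 × 2.9 × 24.4
     = 386 + 468.55 + 622.69 = 1477.2 kPa.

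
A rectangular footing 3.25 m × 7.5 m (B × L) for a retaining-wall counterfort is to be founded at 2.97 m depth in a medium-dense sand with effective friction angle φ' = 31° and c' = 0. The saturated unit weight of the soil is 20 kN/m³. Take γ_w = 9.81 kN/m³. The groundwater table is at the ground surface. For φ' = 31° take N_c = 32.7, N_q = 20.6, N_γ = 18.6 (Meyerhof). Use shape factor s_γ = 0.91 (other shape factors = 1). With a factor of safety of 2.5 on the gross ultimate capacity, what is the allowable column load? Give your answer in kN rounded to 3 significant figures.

P_all ≈ 8810 kN

With the water table at the surface the whole profile is submerged: γ' = 20 − 9.81 = 10.19 kN/m³, so q = γ'·D_f = 30.264 kPa; the same γ' applies in the ½γBN_γ term.
q_ult = q·N_q + 0.5·γ·B·N_γ·s_γ
     = 30.264 × 20.6 + 0.5 × 10.19 × 3.25 × 18.6 × 0.91
     = 623.44 + 280.27 = 903.72 kPa.
Gross allowable pressure q_all = 903.72 / 2.5 = 361.49 kPa.
Footing area = 24.375 m², so allowable column load = 361.49 × 24.375 = 8811.3 kN.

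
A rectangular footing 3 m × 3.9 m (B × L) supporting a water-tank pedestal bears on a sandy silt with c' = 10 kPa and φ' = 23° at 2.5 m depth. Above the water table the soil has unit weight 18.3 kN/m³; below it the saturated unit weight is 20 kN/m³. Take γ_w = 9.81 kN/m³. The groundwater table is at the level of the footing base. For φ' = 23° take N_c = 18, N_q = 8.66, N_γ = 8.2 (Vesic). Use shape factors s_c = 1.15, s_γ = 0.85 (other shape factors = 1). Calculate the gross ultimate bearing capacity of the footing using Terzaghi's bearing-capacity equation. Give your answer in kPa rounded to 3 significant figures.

q = γ·D_f = 18.3 × 2.5 = 45.75 kPa.
For the ½γBN_γ term take γ' = 20 − 9.81 = 10.19 kN/m³ (soil below base is submerged).
c·N_c·s_c = 10 × 18 × 1.15 = 207 kPa
q·N_q = 45.75 × 8.66 = 396.19 kPa
0.5·γ·B·N_γ·s_γ = 0.5 × 10.19 × 3 × 8.2 × 0.85 = 106.54 kPa
q_ult = 207 + 396.19 + 106.54 = 709.73 kPa.

q_ult ≈ 710 kPa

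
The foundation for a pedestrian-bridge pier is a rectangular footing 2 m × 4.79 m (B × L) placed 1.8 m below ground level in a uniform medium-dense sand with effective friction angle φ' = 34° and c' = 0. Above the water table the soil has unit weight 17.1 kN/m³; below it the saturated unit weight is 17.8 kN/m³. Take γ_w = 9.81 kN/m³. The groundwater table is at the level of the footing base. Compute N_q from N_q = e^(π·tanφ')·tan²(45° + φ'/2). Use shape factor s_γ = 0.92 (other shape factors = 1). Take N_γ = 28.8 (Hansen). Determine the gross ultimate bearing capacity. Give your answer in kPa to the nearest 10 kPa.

tan34° = 0.6745, so N_q = e^(π×0.6745)·tan²(62°) = 8.323 × 3.537 = 29.44.
Overburden at base level: q = 17.1 × 1.8 = 30.78 kPa.
Below the base the soil is submerged, so the ½γBN_γ term uses γ' = 17.8 − 9.81 = 7.99 kN/m³.
Surcharge term q·N_q = 30.78 × 29.44 = 906.16 kPa; self-weight term 0.5·γ·B·N_γ·s_γ = 0.5 × 7.99 × 2 × 28.8 × 0.92 = 211.7 kPa.
q_ult = 906.16 + 211.7 = 1117.9 kPa.

q_ult ≈ 1120 kPa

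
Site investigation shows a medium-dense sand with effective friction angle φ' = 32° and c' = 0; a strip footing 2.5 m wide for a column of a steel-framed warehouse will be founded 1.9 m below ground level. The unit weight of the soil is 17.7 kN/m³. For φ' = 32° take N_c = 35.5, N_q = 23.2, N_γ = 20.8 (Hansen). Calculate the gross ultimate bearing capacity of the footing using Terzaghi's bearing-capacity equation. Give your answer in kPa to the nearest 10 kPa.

q_ult ≈ 1240 kPa

q = γ·D_f = 17.7 × 1.9 = 33.63 kPa.
q·N_q = 33.63 × 23.2 = 780.22 kPa
0.5·γ·B·N_γ = 0.5 × 17.7 × 2.5 × 20.8 = 460.2 kPa
q_ult = 780.22 + 460.2 = 1240.4 kPa.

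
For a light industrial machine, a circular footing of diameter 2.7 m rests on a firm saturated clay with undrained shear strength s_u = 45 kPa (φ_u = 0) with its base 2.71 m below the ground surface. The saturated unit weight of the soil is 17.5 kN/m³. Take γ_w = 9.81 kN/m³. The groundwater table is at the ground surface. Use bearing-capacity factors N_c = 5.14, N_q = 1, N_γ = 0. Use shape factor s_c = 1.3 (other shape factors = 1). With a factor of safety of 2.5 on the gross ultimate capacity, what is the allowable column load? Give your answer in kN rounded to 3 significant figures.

P_all ≈ 736 kN

γ' = 17.5 − 9.81 = 7.69 kN/m³ (submerged throughout). q = 7.69 × 2.71 = 20.84 kPa.
c·N_c·s_c = 45 × 5.14 × 1.3 = 300.69 kPa
q·N_q = 20.84 × 1 = 20.84 kPa
q_ult = 300.69 + 20.84 = 321.53 kPa.
Gross allowable pressure q_all = 321.53 / 2.5 = 128.61 kPa.
Footing area = 5.7256 m², so allowable column load = 128.61 × 5.7256 = 736.38 kN.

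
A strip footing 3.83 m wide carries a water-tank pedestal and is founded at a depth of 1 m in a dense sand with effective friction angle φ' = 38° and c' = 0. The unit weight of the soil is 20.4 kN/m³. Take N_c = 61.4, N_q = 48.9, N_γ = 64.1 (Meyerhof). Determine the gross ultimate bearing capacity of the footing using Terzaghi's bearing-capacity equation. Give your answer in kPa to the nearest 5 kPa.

q_ult ≈ 3500 kPa

Effective surcharge at the founding depth q = γ·D_f = 20.4 × 1 = 20.4 kPa.
q_ult = q·N_q + 0.5·γ·B·N_γ
     = 20.4 × 48.9 + 0.5 × 20.4 × 3.83 × 64.1
     = 997.56 + 2504.1 = 3501.7 kPa.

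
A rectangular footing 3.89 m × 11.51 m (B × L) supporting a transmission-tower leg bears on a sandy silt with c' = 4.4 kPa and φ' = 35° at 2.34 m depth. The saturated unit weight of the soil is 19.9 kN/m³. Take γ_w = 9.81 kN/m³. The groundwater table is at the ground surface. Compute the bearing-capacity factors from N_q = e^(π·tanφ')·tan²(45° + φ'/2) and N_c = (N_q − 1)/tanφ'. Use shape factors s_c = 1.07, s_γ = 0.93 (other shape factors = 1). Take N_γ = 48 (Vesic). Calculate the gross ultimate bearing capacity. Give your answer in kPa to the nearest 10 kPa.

tan35° = 0.7002, so N_q = e^(π×0.7002)·tan²(62.5°) = 9.023 × 3.69 = 33.3.
N_c = (33.3 − 1)/tan35° = 46.12.
Water table at ground surface, so effective unit weight γ' = 19.9 − 9.81 = 10.09 kN/m³ is used throughout; overburden q = 10.09 × 2.34 = 23.611 kPa; the same γ' applies in the ½γBN_γ term.
Cohesion term c·N_c·s_c = 4.4 × 46.124 × 1.07 = 217.15 kPa; surcharge term q·N_q = 23.611 × 33.296 = 786.14 kPa; self-weight term 0.5·γ·B·N_γ·s_γ = 0.5 × 10.09 × 3.89 × 48 × 0.93 = 876.06 kPa.
q_ult = 217.15 + 786.14 + 876.06 = 1879.4 kPa.

q_ult ≈ 1880 kPa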